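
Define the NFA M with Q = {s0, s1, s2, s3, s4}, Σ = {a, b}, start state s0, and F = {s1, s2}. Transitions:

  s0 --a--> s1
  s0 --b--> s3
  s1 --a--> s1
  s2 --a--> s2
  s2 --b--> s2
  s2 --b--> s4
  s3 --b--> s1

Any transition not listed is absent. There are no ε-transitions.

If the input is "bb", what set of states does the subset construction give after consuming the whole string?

{s1}

Start in {s0}.
Read 'b': s0→{s3}; now {s3}.
Read 'b': s3→{s1}; now {s1}.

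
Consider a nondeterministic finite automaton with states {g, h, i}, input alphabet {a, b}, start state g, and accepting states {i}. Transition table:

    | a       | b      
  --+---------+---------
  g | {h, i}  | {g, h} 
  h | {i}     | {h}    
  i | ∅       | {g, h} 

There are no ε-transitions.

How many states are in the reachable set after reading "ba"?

Start in {g}.
Read 'b': g→{g, h}; now {g, h}.
Read 'a': g→{h, i}, h→{i}; now {h, i}.
That set has 2 states.

2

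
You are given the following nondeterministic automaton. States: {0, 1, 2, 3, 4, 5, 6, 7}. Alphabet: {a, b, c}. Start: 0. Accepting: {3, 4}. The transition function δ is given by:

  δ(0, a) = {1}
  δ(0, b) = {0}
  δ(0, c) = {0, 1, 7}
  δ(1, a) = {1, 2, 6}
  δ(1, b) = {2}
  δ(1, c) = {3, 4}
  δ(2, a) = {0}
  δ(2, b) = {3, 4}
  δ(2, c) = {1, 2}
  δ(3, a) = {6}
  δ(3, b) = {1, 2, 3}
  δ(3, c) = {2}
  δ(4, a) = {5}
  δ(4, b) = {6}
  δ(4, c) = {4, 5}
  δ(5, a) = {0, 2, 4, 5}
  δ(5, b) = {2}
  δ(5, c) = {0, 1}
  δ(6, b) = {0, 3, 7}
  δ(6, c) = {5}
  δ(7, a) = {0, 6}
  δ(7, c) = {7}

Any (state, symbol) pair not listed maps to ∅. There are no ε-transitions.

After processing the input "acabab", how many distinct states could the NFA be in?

Start in {0}.
Read 'a': 0→{1}; now {1}.
Read 'c': 1→{3, 4}; now {3, 4}.
Read 'a': 3→{6}, 4→{5}; now {5, 6}.
Read 'b': 5→{2}, 6→{0, 3, 7}; now {0, 2, 3, 7}.
Read 'a': 0→{1}, 2→{0}, 3→{6}, 7→{0, 6}; now {0, 1, 6}.
Read 'b': 0→{0}, 1→{2}, 6→{0, 3, 7}; now {0, 2, 3, 7}.
That set has 4 states.

4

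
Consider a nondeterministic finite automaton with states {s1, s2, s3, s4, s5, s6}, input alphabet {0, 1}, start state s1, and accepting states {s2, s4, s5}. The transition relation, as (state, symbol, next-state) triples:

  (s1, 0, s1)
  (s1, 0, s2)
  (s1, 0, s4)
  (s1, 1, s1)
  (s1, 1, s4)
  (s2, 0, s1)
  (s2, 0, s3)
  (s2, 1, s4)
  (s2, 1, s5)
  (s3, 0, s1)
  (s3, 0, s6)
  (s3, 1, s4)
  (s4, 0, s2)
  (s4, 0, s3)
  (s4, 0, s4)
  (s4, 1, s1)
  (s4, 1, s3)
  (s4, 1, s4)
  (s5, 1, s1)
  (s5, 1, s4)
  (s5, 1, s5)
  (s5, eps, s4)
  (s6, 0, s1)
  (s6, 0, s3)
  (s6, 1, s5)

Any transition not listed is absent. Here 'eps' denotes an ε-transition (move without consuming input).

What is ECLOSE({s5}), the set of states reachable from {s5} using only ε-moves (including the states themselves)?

Begin with {s5}.
ε-move s5 → s4; add s4.

{s4, s5}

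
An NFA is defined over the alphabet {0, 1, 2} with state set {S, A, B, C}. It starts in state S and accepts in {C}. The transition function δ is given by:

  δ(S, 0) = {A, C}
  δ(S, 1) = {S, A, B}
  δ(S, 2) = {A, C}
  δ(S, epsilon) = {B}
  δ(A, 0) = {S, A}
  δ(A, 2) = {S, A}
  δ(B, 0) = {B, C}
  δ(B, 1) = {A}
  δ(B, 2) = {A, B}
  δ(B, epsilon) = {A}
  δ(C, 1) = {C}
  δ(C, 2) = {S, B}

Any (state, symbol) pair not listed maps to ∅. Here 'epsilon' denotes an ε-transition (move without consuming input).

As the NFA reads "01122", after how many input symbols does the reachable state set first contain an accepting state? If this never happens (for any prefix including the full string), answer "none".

1

Start: ε-closure({S}) = {S, A, B}.
Read '0': S→{A, C}, A→{S, A}, B→{B, C}; now {S, A, B, C}.
None of the earlier sets intersect F, but {S, A, B, C} does.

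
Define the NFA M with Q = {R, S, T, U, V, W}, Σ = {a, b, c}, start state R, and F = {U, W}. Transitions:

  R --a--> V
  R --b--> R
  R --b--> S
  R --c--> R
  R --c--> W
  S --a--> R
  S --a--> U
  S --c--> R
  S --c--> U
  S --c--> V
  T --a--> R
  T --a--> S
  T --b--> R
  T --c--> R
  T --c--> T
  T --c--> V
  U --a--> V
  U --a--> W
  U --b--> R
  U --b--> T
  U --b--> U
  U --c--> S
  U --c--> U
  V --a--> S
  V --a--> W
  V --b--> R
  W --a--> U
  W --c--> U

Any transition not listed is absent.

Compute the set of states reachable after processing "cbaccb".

Start in {R}.
Read 'c': R→{R, W}; now {R, W}.
Read 'b': R→{R, S}, W→∅; now {R, S}.
Read 'a': R→{V}, S→{R, U}; now {R, U, V}.
Read 'c': R→{R, W}, U→{S, U}, V→∅; now {R, S, U, W}.
Read 'c': R→{R, W}, S→{R, U, V}, U→{S, U}, W→{U}; now {R, S, U, V, W}.
Read 'b': R→{R, S}, S→∅, U→{R, T, U}, V→{R}, W→∅; now {R, S, T, U}.

{R, S, T, U}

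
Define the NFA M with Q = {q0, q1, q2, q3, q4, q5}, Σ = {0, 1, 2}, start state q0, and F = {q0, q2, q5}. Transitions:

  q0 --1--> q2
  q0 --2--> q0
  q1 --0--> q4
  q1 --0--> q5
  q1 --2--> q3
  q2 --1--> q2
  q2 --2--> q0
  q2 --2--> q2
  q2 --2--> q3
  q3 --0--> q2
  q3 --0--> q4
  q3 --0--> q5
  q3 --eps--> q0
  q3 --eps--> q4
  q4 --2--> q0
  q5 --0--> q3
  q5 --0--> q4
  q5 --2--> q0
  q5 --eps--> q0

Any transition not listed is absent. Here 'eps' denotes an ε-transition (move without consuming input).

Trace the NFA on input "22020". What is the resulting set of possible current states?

∅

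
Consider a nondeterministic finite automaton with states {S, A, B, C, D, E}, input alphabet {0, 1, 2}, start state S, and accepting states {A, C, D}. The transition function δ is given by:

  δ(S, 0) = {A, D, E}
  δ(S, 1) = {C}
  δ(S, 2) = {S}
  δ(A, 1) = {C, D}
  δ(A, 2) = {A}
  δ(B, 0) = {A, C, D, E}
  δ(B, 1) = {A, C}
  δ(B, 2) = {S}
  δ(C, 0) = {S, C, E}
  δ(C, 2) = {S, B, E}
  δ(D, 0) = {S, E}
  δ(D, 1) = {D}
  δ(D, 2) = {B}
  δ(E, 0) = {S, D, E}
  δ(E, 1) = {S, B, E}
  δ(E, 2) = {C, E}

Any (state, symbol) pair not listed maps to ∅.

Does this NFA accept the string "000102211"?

Yes

Start in {S}.
Read '0': S→{A, D, E}; now {A, D, E}.
Read '0': A→∅, D→{S, E}, E→{S, D, E}; now {S, D, E}.
Read '0': S→{A, D, E}, D→{S, E}, E→{S, D, E}; now {S, A, D, E}.
Read '1': S→{C}, A→{C, D}, D→{D}, E→{S, B, E}; now {S, B, C, D, E}.
Read '0': S→{A, D, E}, B→{A, C, D, E}, C→{S, C, E}, D→{S, E}, E→{S, D, E}; now {S, A, C, D, E}.
Read '2': S→{S}, A→{A}, C→{S, B, E}, D→{B}, E→{C, E}; now {S, A, B, C, E}.
Read '2': S→{S}, A→{A}, B→{S}, C→{S, B, E}, E→{C, E}; now {S, A, B, C, E}.
Read '1': S→{C}, A→{C, D}, B→{A, C}, C→∅, E→{S, B, E}; now {S, A, B, C, D, E}.
Read '1': S→{C}, A→{C, D}, B→{A, C}, C→∅, D→{D}, E→{S, B, E}; now {S, A, B, C, D, E}.
The final set {S, A, B, C, D, E} contains the accepting states A, C, D.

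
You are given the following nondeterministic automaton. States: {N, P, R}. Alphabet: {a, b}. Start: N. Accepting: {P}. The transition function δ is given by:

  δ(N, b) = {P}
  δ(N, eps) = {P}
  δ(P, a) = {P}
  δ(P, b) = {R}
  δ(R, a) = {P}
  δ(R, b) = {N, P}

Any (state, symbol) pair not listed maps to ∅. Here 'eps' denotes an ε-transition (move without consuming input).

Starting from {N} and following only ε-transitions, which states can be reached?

{N, P}

Begin with {N}.
ε-move N → P; add P.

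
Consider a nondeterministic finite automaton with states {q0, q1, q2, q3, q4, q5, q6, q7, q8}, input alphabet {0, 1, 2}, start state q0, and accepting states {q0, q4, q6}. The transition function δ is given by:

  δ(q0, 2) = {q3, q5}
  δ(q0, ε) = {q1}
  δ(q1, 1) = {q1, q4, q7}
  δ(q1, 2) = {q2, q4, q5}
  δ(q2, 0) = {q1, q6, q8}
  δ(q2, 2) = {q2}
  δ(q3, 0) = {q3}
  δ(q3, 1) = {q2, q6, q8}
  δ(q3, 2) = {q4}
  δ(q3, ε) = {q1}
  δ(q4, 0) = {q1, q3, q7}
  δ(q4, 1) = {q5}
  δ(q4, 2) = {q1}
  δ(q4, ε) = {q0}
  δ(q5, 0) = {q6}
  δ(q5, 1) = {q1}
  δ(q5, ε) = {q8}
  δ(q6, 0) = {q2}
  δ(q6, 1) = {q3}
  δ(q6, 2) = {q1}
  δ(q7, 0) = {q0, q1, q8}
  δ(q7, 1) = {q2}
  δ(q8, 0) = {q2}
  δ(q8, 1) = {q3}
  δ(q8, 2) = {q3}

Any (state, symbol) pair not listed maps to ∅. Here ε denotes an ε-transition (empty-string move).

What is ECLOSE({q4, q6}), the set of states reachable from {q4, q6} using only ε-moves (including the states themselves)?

Begin with {q4, q6}.
ε-move q4 → q0; add q0.
ε-move q0 → q1; add q1.

{q0, q1, q4, q6}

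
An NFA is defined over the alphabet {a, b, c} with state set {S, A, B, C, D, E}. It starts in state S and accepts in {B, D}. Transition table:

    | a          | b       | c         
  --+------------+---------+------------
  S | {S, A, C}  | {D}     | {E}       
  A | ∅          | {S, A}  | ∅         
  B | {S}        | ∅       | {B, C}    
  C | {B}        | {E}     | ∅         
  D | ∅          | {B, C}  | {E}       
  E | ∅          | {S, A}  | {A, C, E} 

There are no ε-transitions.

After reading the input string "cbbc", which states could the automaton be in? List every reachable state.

{E}

Start in {S}.
Read 'c': S→{E}; now {E}.
Read 'b': E→{S, A}; now {S, A}.
Read 'b': S→{D}, A→{S, A}; now {S, A, D}.
Read 'c': S→{E}, A→∅, D→{E}; now {E}.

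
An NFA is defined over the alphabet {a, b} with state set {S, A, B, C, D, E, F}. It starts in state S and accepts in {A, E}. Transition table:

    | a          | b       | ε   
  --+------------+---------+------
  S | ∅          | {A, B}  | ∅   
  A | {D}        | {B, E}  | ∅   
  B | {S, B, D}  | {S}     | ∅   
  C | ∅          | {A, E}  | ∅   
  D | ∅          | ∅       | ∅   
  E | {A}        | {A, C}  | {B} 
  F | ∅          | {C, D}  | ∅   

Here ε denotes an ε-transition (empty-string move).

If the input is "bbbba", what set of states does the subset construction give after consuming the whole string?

{S, A, B, D}

Start in {S}.
Read 'b': S→{A, B}; now {A, B}.
Read 'b': A→{B, E}, B→{S}; now {S, B, E}.
Read 'b': S→{A, B}, B→{S}, E→{A, C}; now {S, A, B, C}.
Read 'b': S→{A, B}, A→{B, E}, B→{S}, C→{A, E}; now {S, A, B, E}.
Read 'a': S→∅, A→{D}, B→{S, B, D}, E→{A}; now {S, A, B, D}.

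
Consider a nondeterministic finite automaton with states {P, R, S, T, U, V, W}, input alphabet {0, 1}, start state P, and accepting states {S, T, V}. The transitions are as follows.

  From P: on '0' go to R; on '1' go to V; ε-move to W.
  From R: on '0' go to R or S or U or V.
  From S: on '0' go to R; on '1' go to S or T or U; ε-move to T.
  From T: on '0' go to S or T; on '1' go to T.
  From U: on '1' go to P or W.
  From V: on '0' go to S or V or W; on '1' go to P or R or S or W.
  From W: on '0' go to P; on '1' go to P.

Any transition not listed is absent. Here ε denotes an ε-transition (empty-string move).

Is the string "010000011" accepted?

Yes

Start: ε-closure({P}) = {P, W}.
Read '0': {P, W} → {P, R, W}.
Read '1': {P, R, W} → {P, V, W}.
Read '0': {P, V, W} → {P, R, S, T, V, W}.
Read '0': {P, R, S, T, V, W} → {P, R, S, T, U, V, W}.
Read '0': {P, R, S, T, U, V, W} → {P, R, S, T, U, V, W}.
Read '0': {P, R, S, T, U, V, W} → {P, R, S, T, U, V, W}.
Read '0': {P, R, S, T, U, V, W} → {P, R, S, T, U, V, W}.
Read '1': {P, R, S, T, U, V, W} → {P, R, S, T, U, V, W}.
Read '1': {P, R, S, T, U, V, W} → {P, R, S, T, U, V, W}.
The final set {P, R, S, T, U, V, W} contains the accepting states S, T, V.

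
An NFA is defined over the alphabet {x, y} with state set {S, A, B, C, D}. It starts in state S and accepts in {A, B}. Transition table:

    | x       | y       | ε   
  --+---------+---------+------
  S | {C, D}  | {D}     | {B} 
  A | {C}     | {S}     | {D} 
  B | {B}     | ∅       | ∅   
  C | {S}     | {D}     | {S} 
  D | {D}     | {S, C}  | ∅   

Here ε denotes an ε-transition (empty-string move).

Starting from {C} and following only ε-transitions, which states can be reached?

{S, B, C}

Begin with {C}.
ε-move C → S; add S.
ε-move S → B; add B.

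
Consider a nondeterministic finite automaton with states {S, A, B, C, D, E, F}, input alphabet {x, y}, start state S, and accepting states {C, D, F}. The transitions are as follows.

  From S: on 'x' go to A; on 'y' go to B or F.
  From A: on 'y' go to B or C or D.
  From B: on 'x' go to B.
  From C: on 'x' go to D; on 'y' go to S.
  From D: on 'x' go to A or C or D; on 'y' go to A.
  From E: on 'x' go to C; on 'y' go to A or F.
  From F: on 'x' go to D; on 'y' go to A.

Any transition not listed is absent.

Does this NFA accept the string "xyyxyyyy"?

No

Start in {S}.
Read 'x': S→{A}; now {A}.
Read 'y': A→{B, C, D}; now {B, C, D}.
Read 'y': B→∅, C→{S}, D→{A}; now {S, A}.
Read 'x': S→{A}, A→∅; now {A}.
Read 'y': A→{B, C, D}; now {B, C, D}.
Read 'y': B→∅, C→{S}, D→{A}; now {S, A}.
Read 'y': S→{B, F}, A→{B, C, D}; now {B, C, D, F}.
Read 'y': B→∅, C→{S}, D→{A}, F→{A}; now {S, A}.
The final set {S, A} contains no accepting state.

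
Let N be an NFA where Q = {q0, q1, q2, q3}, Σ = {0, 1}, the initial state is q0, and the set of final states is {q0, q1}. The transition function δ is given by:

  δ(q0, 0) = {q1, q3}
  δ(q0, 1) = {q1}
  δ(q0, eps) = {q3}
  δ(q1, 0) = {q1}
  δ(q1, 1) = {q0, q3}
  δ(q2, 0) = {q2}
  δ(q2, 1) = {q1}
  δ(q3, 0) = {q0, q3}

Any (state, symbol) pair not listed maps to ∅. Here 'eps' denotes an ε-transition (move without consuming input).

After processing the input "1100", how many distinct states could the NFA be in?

3

Start: ε-closure({q0}) = {q0, q3}.
Read '1': {q0, q3} → {q1}.
Read '1': {q1} → {q0, q3}.
Read '0': {q0, q3} → {q0, q1, q3}.
Read '0': {q0, q1, q3} → {q0, q1, q3}.
That set has 3 states.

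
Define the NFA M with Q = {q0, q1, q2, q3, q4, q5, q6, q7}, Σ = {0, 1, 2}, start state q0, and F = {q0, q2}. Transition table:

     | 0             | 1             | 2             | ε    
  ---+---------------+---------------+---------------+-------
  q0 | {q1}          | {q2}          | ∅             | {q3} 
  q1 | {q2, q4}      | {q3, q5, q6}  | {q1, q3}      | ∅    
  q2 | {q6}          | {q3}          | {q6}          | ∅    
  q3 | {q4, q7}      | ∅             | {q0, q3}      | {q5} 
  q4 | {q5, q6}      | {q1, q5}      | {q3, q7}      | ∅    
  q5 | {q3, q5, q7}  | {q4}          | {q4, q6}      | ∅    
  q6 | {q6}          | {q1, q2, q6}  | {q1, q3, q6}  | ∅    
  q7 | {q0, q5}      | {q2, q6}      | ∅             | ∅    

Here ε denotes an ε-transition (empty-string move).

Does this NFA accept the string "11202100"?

Yes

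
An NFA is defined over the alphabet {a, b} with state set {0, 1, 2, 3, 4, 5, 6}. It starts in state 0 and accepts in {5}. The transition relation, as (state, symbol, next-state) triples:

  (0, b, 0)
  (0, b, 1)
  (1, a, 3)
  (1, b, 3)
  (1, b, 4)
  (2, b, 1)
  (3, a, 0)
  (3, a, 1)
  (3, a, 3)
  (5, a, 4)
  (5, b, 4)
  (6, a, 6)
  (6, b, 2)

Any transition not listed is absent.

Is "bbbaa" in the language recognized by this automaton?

No

Start in {0}.
Read 'b': {0} → {0, 1}.
Read 'b': {0, 1} → {0, 1, 3, 4}.
Read 'b': {0, 1, 3, 4} → {0, 1, 3, 4}.
Read 'a': {0, 1, 3, 4} → {0, 1, 3}.
Read 'a': {0, 1, 3} → {0, 1, 3}.
The final set {0, 1, 3} contains no accepting state.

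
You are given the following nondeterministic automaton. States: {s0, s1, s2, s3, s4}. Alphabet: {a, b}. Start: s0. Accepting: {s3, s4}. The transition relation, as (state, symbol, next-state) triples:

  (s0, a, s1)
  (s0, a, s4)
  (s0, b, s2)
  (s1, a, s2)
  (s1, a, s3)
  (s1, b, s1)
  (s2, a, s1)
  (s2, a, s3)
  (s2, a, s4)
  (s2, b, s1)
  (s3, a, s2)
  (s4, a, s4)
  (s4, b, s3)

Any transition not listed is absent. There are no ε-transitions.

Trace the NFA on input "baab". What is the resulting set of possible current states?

Start in {s0}.
Read 'b': {s0} → {s2}.
Read 'a': {s2} → {s1, s3, s4}.
Read 'a': {s1, s3, s4} → {s2, s3, s4}.
Read 'b': {s2, s3, s4} → {s1, s3}.

{s1, s3}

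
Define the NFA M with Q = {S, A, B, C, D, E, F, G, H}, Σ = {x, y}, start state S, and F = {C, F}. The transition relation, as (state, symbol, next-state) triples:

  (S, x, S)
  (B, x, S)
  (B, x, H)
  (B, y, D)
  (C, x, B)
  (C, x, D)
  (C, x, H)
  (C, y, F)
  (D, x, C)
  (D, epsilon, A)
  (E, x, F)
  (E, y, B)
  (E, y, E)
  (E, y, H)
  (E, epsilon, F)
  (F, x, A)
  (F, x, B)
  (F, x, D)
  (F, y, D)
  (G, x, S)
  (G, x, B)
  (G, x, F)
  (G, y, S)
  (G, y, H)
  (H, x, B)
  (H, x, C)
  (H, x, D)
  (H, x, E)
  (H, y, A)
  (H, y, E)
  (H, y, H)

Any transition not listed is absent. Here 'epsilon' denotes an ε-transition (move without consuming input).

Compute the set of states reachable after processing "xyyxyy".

∅

Start in {S}.
Read 'x': {S} → {S}.
Read 'y': {S} → ∅.
The set is empty and remains empty for the remaining 4 symbols.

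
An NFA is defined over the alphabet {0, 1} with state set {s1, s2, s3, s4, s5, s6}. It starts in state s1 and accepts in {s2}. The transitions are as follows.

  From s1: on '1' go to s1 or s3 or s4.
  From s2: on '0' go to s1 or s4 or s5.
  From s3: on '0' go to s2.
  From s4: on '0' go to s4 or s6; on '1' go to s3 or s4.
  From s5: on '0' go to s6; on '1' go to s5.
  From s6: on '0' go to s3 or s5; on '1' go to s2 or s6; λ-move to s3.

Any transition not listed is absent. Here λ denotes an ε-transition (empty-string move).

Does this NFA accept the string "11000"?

Yes

Start in {s1}.
Read '1': s1→{s1, s3, s4}; now {s1, s3, s4}.
Read '1': s1→{s1, s3, s4}, s3→∅, s4→{s3, s4}; now {s1, s3, s4}.
Read '0': s1→∅, s3→{s2}, s4→{s4, s6}; union {s2, s4, s6}; ε-closure = {s2, s3, s4, s6}.
Read '0': s2→{s1, s4, s5}, s3→{s2}, s4→{s4, s6}, s6→{s3, s5}; now {s1, s2, s3, s4, s5, s6}.
Read '0': s1→∅, s2→{s1, s4, s5}, s3→{s2}, s4→{s4, s6}, s5→{s6}, s6→{s3, s5}; now {s1, s2, s3, s4, s5, s6}.
The final set {s1, s2, s3, s4, s5, s6} contains the accepting state s2.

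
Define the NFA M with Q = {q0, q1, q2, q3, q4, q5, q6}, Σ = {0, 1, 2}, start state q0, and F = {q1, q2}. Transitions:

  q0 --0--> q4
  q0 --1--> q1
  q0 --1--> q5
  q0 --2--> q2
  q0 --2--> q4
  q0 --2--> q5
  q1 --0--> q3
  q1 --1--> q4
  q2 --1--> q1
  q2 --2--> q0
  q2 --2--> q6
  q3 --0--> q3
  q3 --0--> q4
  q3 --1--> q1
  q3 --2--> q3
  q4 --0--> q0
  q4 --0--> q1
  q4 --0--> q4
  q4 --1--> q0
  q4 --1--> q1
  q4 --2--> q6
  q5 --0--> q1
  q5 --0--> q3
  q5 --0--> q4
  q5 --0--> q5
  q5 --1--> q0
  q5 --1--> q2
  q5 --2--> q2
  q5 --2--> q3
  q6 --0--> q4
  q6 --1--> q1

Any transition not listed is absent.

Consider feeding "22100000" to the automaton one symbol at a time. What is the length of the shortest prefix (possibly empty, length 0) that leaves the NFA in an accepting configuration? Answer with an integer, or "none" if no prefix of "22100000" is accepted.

1

Start in {q0}.
Read '2': q0→{q2, q4, q5}; now {q2, q4, q5}.
None of the earlier sets intersect F, but {q2, q4, q5} does.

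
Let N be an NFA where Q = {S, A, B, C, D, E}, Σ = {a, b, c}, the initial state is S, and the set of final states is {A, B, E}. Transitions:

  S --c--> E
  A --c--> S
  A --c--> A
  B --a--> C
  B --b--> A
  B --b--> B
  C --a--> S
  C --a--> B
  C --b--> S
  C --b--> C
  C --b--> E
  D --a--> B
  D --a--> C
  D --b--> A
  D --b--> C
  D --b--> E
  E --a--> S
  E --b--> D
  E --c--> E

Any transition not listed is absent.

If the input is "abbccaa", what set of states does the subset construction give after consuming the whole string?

Start in {S}.
Read 'a': {S} → ∅.
The set is empty and remains empty for the remaining 6 symbols.

∅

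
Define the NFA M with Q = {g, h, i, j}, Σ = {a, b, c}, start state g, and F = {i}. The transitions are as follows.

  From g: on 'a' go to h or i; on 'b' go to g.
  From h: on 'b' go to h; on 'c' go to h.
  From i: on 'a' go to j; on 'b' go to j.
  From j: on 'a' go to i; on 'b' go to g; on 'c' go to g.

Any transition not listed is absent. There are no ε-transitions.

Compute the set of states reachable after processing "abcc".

{h}

Start in {g}.
Read 'a': g→{h, i}; now {h, i}.
Read 'b': h→{h}, i→{j}; now {h, j}.
Read 'c': h→{h}, j→{g}; now {g, h}.
Read 'c': g→∅, h→{h}; now {h}.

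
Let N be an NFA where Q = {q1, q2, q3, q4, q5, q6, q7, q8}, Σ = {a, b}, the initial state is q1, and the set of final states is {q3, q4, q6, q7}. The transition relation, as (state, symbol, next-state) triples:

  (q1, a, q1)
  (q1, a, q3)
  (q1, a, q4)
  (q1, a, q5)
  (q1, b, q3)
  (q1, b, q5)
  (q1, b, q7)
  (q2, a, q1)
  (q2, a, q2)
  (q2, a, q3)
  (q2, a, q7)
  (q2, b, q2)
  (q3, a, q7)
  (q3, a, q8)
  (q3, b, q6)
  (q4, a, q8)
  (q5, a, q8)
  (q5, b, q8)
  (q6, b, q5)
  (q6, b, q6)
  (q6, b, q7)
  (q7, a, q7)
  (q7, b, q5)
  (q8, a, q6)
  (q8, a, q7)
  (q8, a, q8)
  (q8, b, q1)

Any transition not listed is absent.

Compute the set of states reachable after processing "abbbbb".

Start in {q1}.
Read 'a': {q1} → {q1, q3, q4, q5}.
Read 'b': {q1, q3, q4, q5} → {q3, q5, q6, q7, q8}.
Read 'b': {q3, q5, q6, q7, q8} → {q1, q5, q6, q7, q8}.
Read 'b': {q1, q5, q6, q7, q8} → {q1, q3, q5, q6, q7, q8}.
Read 'b': {q1, q3, q5, q6, q7, q8} → {q1, q3, q5, q6, q7, q8}.
Read 'b': {q1, q3, q5, q6, q7, q8} → {q1, q3, q5, q6, q7, q8}.

{q1, q3, q5, q6, q7, q8}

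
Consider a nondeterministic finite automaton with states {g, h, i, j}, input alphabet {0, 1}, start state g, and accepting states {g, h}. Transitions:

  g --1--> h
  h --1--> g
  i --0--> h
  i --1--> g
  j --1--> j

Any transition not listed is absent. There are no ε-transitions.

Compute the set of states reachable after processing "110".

∅

Start in {g}.
Read '1': g→{h}; now {h}.
Read '1': h→{g}; now {g}.
Read '0': g→∅; now ∅.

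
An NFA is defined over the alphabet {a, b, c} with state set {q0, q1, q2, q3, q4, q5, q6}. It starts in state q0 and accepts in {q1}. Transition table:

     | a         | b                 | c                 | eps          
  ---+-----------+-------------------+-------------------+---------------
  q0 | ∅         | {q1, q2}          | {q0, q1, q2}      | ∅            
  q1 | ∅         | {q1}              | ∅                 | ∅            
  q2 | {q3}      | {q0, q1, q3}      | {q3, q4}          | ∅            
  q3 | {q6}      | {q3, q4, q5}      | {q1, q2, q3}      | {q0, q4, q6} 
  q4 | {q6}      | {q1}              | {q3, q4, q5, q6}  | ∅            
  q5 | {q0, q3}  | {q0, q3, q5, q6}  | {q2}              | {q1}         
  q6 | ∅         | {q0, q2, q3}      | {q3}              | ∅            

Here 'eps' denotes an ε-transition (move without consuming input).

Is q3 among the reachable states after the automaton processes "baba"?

Yes

Start in {q0}.
Read 'b': q0→{q1, q2}; now {q1, q2}.
Read 'a': q1→∅, q2→{q3}; union {q3}; ε-closure = {q0, q3, q4, q6}.
Read 'b': q0→{q1, q2}, q3→{q3, q4, q5}, q4→{q1}, q6→{q0, q2, q3}; union {q0, q1, q2, q3, q4, q5}; ε-closure = {q0, q1, q2, q3, q4, q5, q6}.
Read 'a': q0→∅, q1→∅, q2→{q3}, q3→{q6}, q4→{q6}, q5→{q0, q3}, q6→∅; union {q0, q3, q6}; ε-closure = {q0, q3, q4, q6}.
State q3 is in {q0, q3, q4, q6}.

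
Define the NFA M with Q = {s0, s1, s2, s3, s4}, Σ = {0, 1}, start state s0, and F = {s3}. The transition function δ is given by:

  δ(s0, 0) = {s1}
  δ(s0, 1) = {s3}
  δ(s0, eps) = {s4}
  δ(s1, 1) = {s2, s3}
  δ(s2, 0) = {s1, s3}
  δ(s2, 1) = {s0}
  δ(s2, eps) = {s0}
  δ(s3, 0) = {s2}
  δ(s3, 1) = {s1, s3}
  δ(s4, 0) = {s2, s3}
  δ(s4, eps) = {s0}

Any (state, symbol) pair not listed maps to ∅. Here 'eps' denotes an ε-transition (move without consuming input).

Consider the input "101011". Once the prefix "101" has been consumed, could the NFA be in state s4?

Yes

Start: ε-closure({s0}) = {s0, s4}.
Read '1': {s0, s4} → {s3}.
Read '0': {s3} → {s0, s2, s4}.
Read '1': {s0, s2, s4} → {s0, s3, s4}.
State s4 is in {s0, s3, s4}.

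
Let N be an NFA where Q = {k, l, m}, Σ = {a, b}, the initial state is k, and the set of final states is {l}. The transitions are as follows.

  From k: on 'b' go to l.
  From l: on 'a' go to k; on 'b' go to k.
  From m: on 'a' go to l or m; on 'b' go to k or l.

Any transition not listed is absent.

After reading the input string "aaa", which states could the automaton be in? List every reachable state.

Start in {k}.
Read 'a': k→∅; now ∅.
The set is empty and remains empty for the remaining 2 symbols.

∅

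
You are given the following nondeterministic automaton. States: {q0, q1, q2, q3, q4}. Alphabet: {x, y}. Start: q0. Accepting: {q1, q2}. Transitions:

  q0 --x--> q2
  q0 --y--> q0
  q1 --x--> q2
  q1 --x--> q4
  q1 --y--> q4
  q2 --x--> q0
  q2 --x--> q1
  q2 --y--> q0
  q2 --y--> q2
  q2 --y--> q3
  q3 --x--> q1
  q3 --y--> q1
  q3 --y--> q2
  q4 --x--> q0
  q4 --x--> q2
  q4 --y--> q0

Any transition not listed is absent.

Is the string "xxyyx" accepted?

Yes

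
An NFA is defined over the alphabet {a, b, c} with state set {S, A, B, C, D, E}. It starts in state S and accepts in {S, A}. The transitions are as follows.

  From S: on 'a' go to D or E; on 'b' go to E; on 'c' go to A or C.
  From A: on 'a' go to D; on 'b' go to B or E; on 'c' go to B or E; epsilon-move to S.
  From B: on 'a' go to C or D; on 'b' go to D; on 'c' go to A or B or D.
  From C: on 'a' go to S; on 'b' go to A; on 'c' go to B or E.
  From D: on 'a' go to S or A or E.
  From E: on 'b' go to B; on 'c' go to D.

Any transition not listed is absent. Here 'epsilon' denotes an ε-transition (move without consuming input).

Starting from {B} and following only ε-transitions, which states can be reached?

Begin with {B}.
No ε-moves leave this set, so the closure equals the set itself.

{B}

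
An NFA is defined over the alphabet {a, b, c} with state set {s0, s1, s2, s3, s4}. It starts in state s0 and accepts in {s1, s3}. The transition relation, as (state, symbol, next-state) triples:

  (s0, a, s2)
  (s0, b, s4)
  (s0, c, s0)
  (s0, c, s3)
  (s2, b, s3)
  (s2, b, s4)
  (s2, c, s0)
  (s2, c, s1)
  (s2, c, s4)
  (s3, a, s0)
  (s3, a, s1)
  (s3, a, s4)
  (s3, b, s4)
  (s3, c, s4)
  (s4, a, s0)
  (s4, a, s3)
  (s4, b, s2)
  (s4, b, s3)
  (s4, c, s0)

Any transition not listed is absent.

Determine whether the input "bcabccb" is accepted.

Start in {s0}.
Read 'b': s0→{s4}; now {s4}.
Read 'c': s4→{s0}; now {s0}.
Read 'a': s0→{s2}; now {s2}.
Read 'b': s2→{s3, s4}; now {s3, s4}.
Read 'c': s3→{s4}, s4→{s0}; now {s0, s4}.
Read 'c': s0→{s0, s3}, s4→{s0}; now {s0, s3}.
Read 'b': s0→{s4}, s3→{s4}; now {s4}.
The final set {s4} contains no accepting state.

No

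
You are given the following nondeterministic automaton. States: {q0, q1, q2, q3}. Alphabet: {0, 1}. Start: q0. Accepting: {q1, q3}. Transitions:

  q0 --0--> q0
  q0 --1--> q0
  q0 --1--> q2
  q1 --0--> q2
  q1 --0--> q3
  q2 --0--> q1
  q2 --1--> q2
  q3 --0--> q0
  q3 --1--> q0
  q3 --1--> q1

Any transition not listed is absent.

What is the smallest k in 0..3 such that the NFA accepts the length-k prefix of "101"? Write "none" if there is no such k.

2

Start in {q0}.
Read '1': {q0} → {q0, q2}.
Read '0': {q0, q2} → {q0, q1}.
None of the earlier sets intersect F, but {q0, q1} does.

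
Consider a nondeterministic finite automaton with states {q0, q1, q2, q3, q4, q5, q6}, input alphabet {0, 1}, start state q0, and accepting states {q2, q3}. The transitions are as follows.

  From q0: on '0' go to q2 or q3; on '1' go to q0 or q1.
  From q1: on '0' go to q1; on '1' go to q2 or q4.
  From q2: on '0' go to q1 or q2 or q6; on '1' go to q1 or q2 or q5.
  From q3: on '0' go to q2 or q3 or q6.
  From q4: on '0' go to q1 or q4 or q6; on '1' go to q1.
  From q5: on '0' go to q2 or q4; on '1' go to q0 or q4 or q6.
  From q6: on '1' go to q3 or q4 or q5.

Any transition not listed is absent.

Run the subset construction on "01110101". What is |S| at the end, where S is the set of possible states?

Start in {q0}.
Read '0': q0→{q2, q3}; now {q2, q3}.
Read '1': q2→{q1, q2, q5}, q3→∅; now {q1, q2, q5}.
Read '1': q1→{q2, q4}, q2→{q1, q2, q5}, q5→{q0, q4, q6}; now {q0, q1, q2, q4, q5, q6}.
Read '1': q0→{q0, q1}, q1→{q2, q4}, q2→{q1, q2, q5}, q4→{q1}, q5→{q0, q4, q6}, q6→{q3, q4, q5}; now {q0, q1, q2, q3, q4, q5, q6}.
Read '0': q0→{q2, q3}, q1→{q1}, q2→{q1, q2, q6}, q3→{q2, q3, q6}, q4→{q1, q4, q6}, q5→{q2, q4}, q6→∅; now {q1, q2, q3, q4, q6}.
Read '1': q1→{q2, q4}, q2→{q1, q2, q5}, q3→∅, q4→{q1}, q6→{q3, q4, q5}; now {q1, q2, q3, q4, q5}.
Read '0': q1→{q1}, q2→{q1, q2, q6}, q3→{q2, q3, q6}, q4→{q1, q4, q6}, q5→{q2, q4}; now {q1, q2, q3, q4, q6}.
Read '1': q1→{q2, q4}, q2→{q1, q2, q5}, q3→∅, q4→{q1}, q6→{q3, q4, q5}; now {q1, q2, q3, q4, q5}.
That set has 5 states.

5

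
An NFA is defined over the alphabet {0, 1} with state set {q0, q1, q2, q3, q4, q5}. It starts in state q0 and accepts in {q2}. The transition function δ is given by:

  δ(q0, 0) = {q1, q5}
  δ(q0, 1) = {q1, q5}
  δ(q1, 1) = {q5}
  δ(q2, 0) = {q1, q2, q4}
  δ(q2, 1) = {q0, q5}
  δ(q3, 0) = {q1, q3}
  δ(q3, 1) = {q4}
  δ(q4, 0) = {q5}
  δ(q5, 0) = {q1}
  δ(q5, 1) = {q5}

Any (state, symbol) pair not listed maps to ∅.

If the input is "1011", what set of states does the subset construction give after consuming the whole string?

{q5}

Start in {q0}.
Read '1': {q0} → {q1, q5}.
Read '0': {q1, q5} → {q1}.
Read '1': {q1} → {q5}.
Read '1': {q5} → {q5}.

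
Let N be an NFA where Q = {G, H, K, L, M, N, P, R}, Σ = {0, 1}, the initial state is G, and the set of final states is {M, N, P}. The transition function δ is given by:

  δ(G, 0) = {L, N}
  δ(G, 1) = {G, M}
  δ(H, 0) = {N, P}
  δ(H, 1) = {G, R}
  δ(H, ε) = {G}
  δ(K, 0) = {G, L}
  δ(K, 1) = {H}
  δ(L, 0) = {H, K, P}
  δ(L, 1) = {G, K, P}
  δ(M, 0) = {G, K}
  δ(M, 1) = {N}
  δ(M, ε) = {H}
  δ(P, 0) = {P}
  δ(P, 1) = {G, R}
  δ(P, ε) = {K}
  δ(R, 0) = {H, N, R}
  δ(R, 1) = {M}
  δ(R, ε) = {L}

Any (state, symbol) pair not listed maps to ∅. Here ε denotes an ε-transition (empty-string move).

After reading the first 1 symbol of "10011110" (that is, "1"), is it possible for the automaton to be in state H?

Start in {G}.
Read '1': G→{G, M}; union {G, M}; ε-closure = {G, H, M}.
State H is in {G, H, M}.

Yes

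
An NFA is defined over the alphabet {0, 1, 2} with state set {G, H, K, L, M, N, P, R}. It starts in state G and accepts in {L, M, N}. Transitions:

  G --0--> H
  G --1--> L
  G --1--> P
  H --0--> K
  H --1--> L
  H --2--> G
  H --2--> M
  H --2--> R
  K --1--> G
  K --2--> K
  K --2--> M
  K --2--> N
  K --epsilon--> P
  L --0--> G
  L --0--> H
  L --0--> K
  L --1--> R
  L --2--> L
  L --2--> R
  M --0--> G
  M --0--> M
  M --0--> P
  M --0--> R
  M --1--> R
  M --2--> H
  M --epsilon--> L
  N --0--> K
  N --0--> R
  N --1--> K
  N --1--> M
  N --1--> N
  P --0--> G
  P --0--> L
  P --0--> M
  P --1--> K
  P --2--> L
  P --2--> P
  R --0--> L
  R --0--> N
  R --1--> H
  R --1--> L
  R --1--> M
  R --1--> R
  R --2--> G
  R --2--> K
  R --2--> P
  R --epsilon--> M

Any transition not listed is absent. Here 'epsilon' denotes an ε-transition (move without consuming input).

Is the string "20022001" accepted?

No

Start in {G}.
Read '2': G→∅; now ∅.
The set is empty and remains empty for the remaining 7 symbols.
The final set ∅ contains no accepting state.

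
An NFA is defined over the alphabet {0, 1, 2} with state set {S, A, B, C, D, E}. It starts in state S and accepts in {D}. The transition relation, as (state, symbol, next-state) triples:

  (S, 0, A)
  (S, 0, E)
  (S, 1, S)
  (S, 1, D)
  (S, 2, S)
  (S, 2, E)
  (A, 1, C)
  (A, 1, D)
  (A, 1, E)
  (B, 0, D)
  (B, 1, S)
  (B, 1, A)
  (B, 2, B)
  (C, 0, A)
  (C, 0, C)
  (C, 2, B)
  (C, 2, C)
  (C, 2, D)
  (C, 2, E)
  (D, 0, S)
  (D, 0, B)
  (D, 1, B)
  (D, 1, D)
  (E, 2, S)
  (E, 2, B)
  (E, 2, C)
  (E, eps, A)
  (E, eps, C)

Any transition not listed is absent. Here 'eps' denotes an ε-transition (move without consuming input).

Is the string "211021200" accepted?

Yes

Start in {S}.
Read '2': S→{S, E}; union {S, E}; ε-closure = {S, A, C, E}.
Read '1': S→{S, D}, A→{C, D, E}, C→∅, E→∅; union {S, C, D, E}; ε-closure = {S, A, C, D, E}.
Read '1': S→{S, D}, A→{C, D, E}, C→∅, D→{B, D}, E→∅; union {S, B, C, D, E}; ε-closure = {S, A, B, C, D, E}.
Read '0': S→{A, E}, A→∅, B→{D}, C→{A, C}, D→{S, B}, E→∅; now {S, A, B, C, D, E}.
Read '2': S→{S, E}, A→∅, B→{B}, C→{B, C, D, E}, D→∅, E→{S, B, C}; union {S, B, C, D, E}; ε-closure = {S, A, B, C, D, E}.
Read '1': S→{S, D}, A→{C, D, E}, B→{S, A}, C→∅, D→{B, D}, E→∅; now {S, A, B, C, D, E}.
Read '2': S→{S, E}, A→∅, B→{B}, C→{B, C, D, E}, D→∅, E→{S, B, C}; union {S, B, C, D, E}; ε-closure = {S, A, B, C, D, E}.
Read '0': S→{A, E}, A→∅, B→{D}, C→{A, C}, D→{S, B}, E→∅; now {S, A, B, C, D, E}.
Read '0': S→{A, E}, A→∅, B→{D}, C→{A, C}, D→{S, B}, E→∅; now {S, A, B, C, D, E}.
The final set {S, A, B, C, D, E} contains the accepting state D.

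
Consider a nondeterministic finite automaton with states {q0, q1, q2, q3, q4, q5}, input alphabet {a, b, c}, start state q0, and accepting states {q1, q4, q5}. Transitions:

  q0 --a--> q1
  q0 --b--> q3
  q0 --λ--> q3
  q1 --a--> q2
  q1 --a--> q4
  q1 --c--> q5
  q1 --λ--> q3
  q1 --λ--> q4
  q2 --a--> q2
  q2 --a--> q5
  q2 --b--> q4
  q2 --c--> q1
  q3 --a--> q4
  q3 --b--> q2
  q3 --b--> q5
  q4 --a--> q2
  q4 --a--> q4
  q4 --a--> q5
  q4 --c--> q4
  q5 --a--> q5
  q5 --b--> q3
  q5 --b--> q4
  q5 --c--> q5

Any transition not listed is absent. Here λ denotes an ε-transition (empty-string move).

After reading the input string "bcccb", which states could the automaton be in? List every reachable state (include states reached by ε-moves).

{q3, q4}

Start: ε-closure({q0}) = {q0, q3}.
Read 'b': q0→{q3}, q3→{q2, q5}; now {q2, q3, q5}.
Read 'c': q2→{q1}, q3→∅, q5→{q5}; union {q1, q5}; ε-closure = {q1, q3, q4, q5}.
Read 'c': q1→{q5}, q3→∅, q4→{q4}, q5→{q5}; now {q4, q5}.
Read 'c': q4→{q4}, q5→{q5}; now {q4, q5}.
Read 'b': q4→∅, q5→{q3, q4}; now {q3, q4}.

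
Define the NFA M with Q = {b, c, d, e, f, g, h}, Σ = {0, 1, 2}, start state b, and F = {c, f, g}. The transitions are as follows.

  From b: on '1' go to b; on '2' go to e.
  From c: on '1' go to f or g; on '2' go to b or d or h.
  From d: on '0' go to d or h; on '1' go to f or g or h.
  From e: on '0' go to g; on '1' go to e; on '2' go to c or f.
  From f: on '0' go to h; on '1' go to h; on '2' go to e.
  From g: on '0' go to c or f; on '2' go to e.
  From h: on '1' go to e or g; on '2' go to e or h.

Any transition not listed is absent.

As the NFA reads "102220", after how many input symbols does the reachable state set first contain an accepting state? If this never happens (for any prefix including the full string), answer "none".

none

Start in {b}.
Read '1': b→{b}; now {b}.
Read '0': b→∅; now ∅.
The set is empty and remains empty for the remaining 4 symbols.
No reachable set along the way intersects F.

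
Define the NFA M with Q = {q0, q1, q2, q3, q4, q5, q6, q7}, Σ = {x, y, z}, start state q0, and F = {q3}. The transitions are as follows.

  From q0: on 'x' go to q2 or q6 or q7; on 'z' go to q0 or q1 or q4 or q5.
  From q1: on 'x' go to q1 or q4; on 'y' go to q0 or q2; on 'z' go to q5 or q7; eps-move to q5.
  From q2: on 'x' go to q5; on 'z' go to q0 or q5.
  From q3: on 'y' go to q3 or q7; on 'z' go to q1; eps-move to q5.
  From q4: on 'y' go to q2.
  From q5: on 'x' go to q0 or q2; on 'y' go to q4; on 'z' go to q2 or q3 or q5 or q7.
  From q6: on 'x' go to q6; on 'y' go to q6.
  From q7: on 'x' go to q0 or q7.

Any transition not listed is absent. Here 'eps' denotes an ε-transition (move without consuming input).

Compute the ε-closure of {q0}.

{q0}

Begin with {q0}.
No ε-moves leave this set, so the closure equals the set itself.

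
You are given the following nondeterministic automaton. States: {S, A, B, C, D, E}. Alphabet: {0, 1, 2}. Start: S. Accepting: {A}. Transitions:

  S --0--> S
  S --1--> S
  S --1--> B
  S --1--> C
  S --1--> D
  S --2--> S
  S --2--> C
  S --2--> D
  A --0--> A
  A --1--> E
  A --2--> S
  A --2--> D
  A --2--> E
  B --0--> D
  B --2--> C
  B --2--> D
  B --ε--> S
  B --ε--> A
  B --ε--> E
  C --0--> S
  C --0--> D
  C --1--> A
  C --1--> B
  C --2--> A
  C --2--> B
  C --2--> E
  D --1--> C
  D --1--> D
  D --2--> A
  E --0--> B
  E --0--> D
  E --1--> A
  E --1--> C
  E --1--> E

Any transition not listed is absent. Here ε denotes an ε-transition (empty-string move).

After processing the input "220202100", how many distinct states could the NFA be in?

Start in {S}.
Read '2': S→{S, C, D}; now {S, C, D}.
Read '2': S→{S, C, D}, C→{A, B, E}, D→{A}; now {S, A, B, C, D, E}.
Read '0': S→{S}, A→{A}, B→{D}, C→{S, D}, D→∅, E→{B, D}; union {S, A, B, D}; ε-closure = {S, A, B, D, E}.
Read '2': S→{S, C, D}, A→{S, D, E}, B→{C, D}, D→{A}, E→∅; now {S, A, C, D, E}.
Read '0': S→{S}, A→{A}, C→{S, D}, D→∅, E→{B, D}; union {S, A, B, D}; ε-closure = {S, A, B, D, E}.
Read '2': S→{S, C, D}, A→{S, D, E}, B→{C, D}, D→{A}, E→∅; now {S, A, C, D, E}.
Read '1': S→{S, B, C, D}, A→{E}, C→{A, B}, D→{C, D}, E→{A, C, E}; now {S, A, B, C, D, E}.
Read '0': S→{S}, A→{A}, B→{D}, C→{S, D}, D→∅, E→{B, D}; union {S, A, B, D}; ε-closure = {S, A, B, D, E}.
Read '0': S→{S}, A→{A}, B→{D}, D→∅, E→{B, D}; union {S, A, B, D}; ε-closure = {S, A, B, D, E}.
That set has 5 states.

5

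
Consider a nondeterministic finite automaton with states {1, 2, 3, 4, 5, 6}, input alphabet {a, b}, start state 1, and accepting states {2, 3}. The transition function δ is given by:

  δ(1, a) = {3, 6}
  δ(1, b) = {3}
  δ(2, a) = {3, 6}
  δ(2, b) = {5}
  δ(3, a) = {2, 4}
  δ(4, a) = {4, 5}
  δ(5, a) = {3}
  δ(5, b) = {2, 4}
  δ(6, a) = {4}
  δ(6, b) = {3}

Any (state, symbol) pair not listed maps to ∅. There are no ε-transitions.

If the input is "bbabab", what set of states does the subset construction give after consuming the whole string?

∅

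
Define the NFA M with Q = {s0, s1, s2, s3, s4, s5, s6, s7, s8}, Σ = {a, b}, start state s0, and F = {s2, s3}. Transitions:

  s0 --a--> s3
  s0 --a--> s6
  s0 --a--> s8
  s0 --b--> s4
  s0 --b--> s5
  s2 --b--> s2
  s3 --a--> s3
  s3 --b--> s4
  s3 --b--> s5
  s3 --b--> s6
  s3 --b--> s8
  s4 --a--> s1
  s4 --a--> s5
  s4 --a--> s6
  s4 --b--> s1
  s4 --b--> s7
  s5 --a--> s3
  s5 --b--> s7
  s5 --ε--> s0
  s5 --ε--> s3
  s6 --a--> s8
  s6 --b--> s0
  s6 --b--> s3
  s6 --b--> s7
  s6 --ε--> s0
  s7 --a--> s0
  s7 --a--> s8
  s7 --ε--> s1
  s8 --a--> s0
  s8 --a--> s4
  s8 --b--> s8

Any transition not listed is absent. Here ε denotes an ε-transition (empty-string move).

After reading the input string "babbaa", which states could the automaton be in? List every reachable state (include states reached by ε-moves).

{s0, s1, s3, s4, s5, s6, s8}

Start in {s0}.
Read 'b': s0→{s4, s5}; union {s4, s5}; ε-closure = {s0, s3, s4, s5}.
Read 'a': s0→{s3, s6, s8}, s3→{s3}, s4→{s1, s5, s6}, s5→{s3}; union {s1, s3, s5, s6, s8}; ε-closure = {s0, s1, s3, s5, s6, s8}.
Read 'b': s0→{s4, s5}, s1→∅, s3→{s4, s5, s6, s8}, s5→{s7}, s6→{s0, s3, s7}, s8→{s8}; union {s0, s3, s4, s5, s6, s7, s8}; ε-closure = {s0, s1, s3, s4, s5, s6, s7, s8}.
Read 'b': s0→{s4, s5}, s1→∅, s3→{s4, s5, s6, s8}, s4→{s1, s7}, s5→{s7}, s6→{s0, s3, s7}, s7→∅, s8→{s8}; now {s0, s1, s3, s4, s5, s6, s7, s8}.
Read 'a': s0→{s3, s6, s8}, s1→∅, s3→{s3}, s4→{s1, s5, s6}, s5→{s3}, s6→{s8}, s7→{s0, s8}, s8→{s0, s4}; now {s0, s1, s3, s4, s5, s6, s8}.
Read 'a': s0→{s3, s6, s8}, s1→∅, s3→{s3}, s4→{s1, s5, s6}, s5→{s3}, s6→{s8}, s8→{s0, s4}; now {s0, s1, s3, s4, s5, s6, s8}.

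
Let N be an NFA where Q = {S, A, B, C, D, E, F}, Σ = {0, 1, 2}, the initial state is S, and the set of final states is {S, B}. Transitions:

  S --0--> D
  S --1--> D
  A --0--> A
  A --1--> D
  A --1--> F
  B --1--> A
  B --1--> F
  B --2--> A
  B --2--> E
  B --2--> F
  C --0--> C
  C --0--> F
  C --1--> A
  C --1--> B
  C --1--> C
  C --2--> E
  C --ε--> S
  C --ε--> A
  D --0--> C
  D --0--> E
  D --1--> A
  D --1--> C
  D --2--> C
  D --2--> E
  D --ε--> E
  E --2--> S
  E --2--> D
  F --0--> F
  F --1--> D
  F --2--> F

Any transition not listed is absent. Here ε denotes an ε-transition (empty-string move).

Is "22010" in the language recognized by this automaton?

No

Start in {S}.
Read '2': {S} → ∅.
The set is empty and remains empty for the remaining 4 symbols.
The final set ∅ contains no accepting state.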